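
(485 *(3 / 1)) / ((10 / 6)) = 873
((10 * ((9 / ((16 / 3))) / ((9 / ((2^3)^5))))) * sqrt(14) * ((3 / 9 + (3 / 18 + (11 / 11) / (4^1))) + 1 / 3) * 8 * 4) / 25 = 425984 * sqrt(14) / 5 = 318777.24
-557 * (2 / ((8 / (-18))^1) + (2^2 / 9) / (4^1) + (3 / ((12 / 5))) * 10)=-40661 / 9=-4517.89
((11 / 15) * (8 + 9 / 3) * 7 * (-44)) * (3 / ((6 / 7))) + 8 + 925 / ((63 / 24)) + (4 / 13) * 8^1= -3791526 / 455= -8333.02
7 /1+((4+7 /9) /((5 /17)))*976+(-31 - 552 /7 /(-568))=354053977 /22365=15830.72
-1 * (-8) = 8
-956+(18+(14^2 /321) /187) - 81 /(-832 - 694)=-85916766193 /91601202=-937.94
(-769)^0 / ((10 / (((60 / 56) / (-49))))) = -3 / 1372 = -0.00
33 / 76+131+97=17361 / 76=228.43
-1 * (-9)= 9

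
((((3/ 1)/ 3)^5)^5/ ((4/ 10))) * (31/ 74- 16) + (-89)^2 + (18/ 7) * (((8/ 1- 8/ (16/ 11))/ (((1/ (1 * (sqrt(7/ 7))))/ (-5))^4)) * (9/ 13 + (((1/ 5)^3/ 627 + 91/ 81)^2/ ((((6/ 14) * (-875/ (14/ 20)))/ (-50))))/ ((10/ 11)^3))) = 1876344614590333549/ 166141879312500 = 11293.63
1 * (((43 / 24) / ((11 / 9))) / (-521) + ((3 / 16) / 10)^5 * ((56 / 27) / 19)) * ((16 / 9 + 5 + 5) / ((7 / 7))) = -70944352021397 / 2140844851200000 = -0.03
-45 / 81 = -5 / 9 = -0.56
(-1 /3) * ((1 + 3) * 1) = -4 /3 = -1.33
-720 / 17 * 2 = -1440 / 17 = -84.71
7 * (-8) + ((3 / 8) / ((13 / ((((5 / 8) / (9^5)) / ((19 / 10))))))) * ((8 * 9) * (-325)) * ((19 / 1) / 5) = -490013 / 8748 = -56.01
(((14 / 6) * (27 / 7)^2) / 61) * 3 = 729 / 427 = 1.71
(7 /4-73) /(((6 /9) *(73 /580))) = -123975 /146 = -849.14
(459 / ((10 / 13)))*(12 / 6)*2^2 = 23868 / 5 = 4773.60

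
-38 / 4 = -19 / 2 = -9.50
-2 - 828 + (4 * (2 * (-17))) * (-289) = 38474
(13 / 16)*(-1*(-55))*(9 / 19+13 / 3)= 97955 / 456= 214.81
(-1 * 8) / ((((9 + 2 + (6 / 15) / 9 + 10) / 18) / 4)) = -25920 / 947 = -27.37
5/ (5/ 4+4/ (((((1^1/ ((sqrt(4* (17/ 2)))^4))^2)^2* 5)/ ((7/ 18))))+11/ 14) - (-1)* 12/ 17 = 8400374528768664/ 11900530582270549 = 0.71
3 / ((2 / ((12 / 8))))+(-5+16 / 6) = -1 / 12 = -0.08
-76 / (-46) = 38 / 23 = 1.65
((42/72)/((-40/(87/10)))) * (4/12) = -203/4800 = -0.04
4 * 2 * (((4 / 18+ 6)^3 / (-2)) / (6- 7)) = 702464 / 729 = 963.60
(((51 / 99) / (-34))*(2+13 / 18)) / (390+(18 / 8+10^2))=-49 / 584793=-0.00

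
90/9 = 10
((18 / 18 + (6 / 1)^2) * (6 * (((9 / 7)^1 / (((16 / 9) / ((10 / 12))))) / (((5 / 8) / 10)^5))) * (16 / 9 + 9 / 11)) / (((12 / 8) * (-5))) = -3739090944 / 77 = -48559622.65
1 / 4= 0.25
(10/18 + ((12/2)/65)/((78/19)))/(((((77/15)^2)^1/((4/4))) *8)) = 785/286286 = 0.00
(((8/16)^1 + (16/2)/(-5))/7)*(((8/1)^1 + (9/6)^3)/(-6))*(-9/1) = -429/160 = -2.68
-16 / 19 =-0.84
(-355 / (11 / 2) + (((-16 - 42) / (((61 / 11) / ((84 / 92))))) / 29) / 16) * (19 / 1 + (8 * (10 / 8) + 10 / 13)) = -3085001847 / 1605032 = -1922.08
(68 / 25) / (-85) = -4 / 125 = -0.03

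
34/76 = 17/38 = 0.45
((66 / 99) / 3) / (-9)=-2 / 81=-0.02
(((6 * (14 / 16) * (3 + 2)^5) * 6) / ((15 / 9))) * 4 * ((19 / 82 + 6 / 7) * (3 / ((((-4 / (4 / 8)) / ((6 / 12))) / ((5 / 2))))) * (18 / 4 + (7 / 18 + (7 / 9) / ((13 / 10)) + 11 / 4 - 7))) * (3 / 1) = -30533203125 / 68224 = -447543.43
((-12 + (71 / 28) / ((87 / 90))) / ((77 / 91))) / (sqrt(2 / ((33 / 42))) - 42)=49491*sqrt(77) / 43266608 + 148473 / 561904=0.27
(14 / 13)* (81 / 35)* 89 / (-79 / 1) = -2.81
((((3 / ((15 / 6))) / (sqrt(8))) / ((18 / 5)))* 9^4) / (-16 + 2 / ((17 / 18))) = -37179* sqrt(2) / 944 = -55.70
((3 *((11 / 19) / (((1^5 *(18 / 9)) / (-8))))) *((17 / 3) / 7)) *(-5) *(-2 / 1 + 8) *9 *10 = 2019600 / 133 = 15184.96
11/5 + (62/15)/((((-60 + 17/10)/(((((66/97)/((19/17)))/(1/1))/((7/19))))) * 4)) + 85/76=44979087/13675060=3.29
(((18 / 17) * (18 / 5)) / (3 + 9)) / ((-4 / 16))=-108 / 85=-1.27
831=831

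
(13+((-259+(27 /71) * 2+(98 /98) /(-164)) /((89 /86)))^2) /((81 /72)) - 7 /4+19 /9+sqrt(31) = sqrt(31)+44593254222324407 /805463138892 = 55369.06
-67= -67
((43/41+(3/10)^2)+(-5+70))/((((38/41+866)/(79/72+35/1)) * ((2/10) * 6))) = 704768231/307100160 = 2.29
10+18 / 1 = 28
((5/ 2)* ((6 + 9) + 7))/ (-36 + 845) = 55/ 809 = 0.07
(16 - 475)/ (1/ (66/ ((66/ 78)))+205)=-35802/ 15991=-2.24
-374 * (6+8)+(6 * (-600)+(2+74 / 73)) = -8832.99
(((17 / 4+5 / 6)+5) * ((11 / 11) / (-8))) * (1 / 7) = -121 / 672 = -0.18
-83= -83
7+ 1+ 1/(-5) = 39/5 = 7.80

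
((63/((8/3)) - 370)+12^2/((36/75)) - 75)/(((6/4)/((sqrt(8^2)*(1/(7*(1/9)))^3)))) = -1375.82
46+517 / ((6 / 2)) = 655 / 3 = 218.33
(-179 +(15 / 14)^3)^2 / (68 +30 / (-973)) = 33075024368539 / 71136904832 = 464.95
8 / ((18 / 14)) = 56 / 9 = 6.22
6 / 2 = 3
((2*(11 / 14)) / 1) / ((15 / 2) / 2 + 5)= 44 / 245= 0.18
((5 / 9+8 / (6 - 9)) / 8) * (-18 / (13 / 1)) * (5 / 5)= 19 / 52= 0.37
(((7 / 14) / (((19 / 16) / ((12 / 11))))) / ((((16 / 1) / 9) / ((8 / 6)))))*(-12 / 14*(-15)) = 4.43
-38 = -38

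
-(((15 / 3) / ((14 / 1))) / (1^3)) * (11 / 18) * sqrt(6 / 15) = -11 * sqrt(10) / 252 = -0.14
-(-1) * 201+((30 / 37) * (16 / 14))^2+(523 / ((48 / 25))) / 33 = 22325839579 / 106256304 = 210.11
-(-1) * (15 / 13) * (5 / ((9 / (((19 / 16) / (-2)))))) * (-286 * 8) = 5225 / 6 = 870.83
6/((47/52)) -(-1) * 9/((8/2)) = 1671/188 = 8.89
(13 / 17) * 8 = 6.12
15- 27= -12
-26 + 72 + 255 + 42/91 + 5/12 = 47093/156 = 301.88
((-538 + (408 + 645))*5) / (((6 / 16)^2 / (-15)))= -824000 / 3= -274666.67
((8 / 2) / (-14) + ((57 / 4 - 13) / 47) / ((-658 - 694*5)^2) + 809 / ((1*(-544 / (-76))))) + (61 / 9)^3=13095832685007427 / 30879425138688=424.10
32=32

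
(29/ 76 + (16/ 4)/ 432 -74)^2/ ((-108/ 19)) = -5703723529/ 5983632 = -953.22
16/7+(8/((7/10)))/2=8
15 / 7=2.14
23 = 23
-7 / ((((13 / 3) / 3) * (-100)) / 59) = 2.86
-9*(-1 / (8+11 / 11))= 1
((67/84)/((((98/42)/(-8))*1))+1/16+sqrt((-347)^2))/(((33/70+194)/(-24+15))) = -12147885/762328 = -15.94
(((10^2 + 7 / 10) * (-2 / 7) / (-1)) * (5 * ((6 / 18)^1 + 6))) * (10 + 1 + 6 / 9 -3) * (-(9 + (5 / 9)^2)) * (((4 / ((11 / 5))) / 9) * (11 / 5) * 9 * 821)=-1231773662288 / 5103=-241382257.94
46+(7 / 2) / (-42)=45.92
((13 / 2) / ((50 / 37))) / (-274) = -481 / 27400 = -0.02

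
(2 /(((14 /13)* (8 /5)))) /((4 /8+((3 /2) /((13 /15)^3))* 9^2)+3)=142805 /23394112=0.01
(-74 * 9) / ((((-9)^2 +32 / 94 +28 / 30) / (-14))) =6573420 / 58003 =113.33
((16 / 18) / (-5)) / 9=-8 / 405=-0.02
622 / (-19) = -622 / 19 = -32.74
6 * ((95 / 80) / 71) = 57 / 568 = 0.10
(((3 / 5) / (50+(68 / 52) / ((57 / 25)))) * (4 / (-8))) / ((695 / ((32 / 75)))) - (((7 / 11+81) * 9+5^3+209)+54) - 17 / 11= -1124.27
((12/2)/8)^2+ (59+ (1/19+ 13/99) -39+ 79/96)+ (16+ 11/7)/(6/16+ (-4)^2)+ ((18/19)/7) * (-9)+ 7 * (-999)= -384803534069/55196064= -6971.58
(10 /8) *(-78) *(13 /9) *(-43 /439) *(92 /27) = 1671410 /35559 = 47.00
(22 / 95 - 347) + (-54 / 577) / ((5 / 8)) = -19016319 / 54815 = -346.92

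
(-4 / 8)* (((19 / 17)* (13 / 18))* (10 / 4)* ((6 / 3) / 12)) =-1235 / 7344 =-0.17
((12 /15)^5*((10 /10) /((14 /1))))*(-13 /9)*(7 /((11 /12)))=-26624 /103125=-0.26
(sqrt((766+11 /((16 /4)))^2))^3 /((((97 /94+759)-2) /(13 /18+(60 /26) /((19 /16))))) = 359894908471875 /225279808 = 1597546.23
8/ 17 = 0.47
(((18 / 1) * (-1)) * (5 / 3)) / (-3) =10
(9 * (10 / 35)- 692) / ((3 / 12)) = -19304 / 7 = -2757.71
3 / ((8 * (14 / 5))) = 15 / 112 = 0.13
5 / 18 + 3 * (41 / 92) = 1337 / 828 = 1.61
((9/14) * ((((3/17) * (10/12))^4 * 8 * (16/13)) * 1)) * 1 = 22500/7600411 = 0.00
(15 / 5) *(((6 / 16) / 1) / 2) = 9 / 16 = 0.56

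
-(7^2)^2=-2401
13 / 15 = 0.87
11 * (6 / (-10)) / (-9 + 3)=11 / 10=1.10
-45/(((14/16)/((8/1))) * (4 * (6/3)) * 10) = -5.14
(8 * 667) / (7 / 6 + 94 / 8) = 64032 / 155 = 413.11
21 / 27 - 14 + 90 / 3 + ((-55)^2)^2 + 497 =82360249 / 9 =9151138.78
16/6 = 8/3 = 2.67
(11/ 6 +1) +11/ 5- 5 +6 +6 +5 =511/ 30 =17.03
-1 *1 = -1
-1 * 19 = -19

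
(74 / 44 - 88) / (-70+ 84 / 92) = 43677 / 34958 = 1.25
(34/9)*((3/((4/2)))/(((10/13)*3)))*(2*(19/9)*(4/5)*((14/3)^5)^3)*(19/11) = 49645512926791268171776/319621903425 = 155325753319.16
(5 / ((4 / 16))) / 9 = 20 / 9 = 2.22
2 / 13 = 0.15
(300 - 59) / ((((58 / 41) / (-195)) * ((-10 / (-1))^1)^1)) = -385359 / 116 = -3322.06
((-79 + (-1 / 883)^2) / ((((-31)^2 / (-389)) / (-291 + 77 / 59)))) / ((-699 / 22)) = 3003256342818160 / 10300367680363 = 291.57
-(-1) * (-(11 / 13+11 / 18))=-341 / 234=-1.46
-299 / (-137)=299 / 137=2.18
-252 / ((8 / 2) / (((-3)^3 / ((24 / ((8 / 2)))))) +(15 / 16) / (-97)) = 502848 / 1793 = 280.45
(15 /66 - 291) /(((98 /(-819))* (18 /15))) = 1247415 /616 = 2025.02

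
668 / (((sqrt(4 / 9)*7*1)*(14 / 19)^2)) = 180861 / 686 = 263.65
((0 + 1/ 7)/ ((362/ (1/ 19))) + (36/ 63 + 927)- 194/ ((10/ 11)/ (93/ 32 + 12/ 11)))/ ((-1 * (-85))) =0.88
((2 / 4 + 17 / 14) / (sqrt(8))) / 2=3*sqrt(2) / 14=0.30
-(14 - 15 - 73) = 74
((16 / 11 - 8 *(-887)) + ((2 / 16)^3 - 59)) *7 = 277484109 / 5632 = 49269.20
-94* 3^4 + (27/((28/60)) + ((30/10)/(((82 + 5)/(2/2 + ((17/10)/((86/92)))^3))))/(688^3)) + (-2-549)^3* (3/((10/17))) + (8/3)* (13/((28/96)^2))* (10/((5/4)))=-853153466.16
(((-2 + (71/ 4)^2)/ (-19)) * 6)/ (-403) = 15027/ 61256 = 0.25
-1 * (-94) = 94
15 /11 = 1.36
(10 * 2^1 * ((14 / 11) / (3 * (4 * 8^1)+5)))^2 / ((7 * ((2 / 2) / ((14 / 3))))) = 156800 / 3702963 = 0.04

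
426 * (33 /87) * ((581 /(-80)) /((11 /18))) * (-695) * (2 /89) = 29991.28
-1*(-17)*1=17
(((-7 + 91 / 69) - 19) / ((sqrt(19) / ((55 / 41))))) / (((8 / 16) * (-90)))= 18733 * sqrt(19) / 483759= 0.17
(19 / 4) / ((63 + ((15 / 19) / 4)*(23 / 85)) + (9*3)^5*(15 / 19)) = 6137 / 14635966605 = 0.00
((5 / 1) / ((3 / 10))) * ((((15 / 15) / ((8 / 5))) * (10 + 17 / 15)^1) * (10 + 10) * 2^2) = 83500 / 9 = 9277.78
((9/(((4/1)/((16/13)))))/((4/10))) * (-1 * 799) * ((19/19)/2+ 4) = -323595/13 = -24891.92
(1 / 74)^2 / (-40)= -1 / 219040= -0.00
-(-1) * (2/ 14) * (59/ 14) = 59/ 98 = 0.60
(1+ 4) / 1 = 5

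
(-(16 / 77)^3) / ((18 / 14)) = -4096 / 586971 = -0.01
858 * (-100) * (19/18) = -271700/3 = -90566.67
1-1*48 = -47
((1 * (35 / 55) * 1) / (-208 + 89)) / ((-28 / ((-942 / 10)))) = -471 / 26180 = -0.02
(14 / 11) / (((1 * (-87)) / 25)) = -350 / 957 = -0.37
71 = 71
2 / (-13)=-2 / 13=-0.15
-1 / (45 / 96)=-2.13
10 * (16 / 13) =160 / 13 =12.31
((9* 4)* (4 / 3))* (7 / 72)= 14 / 3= 4.67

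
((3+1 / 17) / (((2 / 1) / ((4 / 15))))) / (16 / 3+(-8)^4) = 13 / 130730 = 0.00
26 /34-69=-1160 /17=-68.24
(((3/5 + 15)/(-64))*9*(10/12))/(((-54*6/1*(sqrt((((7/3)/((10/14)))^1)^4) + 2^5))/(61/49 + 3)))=4225/7527184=0.00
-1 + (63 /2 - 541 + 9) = -1003 /2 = -501.50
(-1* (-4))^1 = 4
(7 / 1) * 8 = 56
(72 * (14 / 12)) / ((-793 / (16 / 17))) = -0.10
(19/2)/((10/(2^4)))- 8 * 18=-644/5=-128.80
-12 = -12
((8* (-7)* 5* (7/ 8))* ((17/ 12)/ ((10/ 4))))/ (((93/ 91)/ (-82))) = 3107923/ 279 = 11139.51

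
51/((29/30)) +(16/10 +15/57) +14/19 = 8027/145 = 55.36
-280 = -280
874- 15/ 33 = 9609/ 11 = 873.55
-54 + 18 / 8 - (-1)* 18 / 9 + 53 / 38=-3675 / 76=-48.36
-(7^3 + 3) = -346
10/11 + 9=109/11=9.91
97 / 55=1.76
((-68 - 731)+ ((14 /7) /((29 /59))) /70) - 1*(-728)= -72006 /1015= -70.94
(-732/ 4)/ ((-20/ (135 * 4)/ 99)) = 489159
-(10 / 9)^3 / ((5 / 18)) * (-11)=4400 / 81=54.32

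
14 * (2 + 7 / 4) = 105 / 2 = 52.50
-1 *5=-5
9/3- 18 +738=723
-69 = -69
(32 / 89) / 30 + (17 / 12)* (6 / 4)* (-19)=-431077 / 10680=-40.36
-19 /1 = -19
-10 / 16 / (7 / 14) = -5 / 4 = -1.25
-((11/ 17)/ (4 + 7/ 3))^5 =-39135393/ 3515706497843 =-0.00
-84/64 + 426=424.69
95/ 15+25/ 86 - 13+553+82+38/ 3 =55151/ 86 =641.29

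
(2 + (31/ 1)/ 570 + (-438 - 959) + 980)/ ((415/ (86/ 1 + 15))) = -23888419/ 236550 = -100.99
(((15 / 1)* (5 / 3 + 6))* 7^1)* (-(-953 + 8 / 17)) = 13035365 / 17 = 766786.18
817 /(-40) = -20.42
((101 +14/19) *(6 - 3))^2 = 33628401/361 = 93153.47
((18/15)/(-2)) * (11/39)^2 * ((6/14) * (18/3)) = -726/5915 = -0.12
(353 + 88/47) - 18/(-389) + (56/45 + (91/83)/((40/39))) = 39030889027/109259208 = 357.23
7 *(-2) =-14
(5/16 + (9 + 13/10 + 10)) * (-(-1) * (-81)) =-1669.61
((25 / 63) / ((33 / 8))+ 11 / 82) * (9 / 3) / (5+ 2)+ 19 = 7597127 / 397782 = 19.10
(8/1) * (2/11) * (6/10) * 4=192/55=3.49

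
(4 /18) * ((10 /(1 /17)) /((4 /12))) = 340 /3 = 113.33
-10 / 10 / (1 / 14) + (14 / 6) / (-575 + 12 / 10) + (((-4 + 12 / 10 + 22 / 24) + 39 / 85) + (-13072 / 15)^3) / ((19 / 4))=-22935701202237764 / 164608875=-139334535.89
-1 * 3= -3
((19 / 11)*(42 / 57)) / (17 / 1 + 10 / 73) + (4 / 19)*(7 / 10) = 289744 / 1307295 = 0.22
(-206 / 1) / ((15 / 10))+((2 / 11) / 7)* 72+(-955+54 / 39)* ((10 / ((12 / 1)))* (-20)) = 47321654 / 3003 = 15758.13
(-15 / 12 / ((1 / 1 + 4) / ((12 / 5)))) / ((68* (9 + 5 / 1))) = -3 / 4760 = -0.00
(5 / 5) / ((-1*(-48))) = 0.02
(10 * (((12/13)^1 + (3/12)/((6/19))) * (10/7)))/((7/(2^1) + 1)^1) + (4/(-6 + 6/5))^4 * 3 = 270875/39312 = 6.89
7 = 7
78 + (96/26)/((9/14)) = 83.74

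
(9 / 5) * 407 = 3663 / 5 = 732.60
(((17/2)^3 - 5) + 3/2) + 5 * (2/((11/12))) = 54695/88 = 621.53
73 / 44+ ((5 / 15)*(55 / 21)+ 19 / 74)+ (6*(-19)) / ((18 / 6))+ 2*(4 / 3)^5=-74168657 / 2769228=-26.78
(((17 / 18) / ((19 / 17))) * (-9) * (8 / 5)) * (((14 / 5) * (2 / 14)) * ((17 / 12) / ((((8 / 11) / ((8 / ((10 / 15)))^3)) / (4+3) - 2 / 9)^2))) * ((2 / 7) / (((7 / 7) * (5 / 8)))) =-2070934677504 / 32425934375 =-63.87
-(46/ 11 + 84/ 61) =-3730/ 671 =-5.56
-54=-54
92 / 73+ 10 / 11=1742 / 803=2.17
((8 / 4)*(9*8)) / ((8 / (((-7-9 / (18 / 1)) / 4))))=-135 / 4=-33.75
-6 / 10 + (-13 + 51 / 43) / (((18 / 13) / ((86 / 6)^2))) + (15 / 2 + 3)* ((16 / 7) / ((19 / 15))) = -13347487 / 7695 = -1734.57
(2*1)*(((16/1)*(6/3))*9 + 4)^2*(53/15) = 602532.27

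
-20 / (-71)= 20 / 71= 0.28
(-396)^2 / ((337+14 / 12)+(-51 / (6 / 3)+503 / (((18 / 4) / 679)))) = 2.06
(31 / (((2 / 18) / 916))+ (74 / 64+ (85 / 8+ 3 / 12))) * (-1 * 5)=-1277880.16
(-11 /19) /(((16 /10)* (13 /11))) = -605 /1976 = -0.31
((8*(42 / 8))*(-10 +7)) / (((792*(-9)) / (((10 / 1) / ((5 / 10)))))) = 35 / 99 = 0.35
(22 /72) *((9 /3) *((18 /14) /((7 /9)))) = 297 /196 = 1.52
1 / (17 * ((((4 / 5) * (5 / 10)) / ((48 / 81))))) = 40 / 459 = 0.09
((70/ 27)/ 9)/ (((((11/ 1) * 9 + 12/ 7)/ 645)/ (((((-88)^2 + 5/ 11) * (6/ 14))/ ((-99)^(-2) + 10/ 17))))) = 47950332430/ 4607269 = 10407.54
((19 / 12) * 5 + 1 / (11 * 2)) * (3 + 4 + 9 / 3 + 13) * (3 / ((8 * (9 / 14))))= 169211 / 1584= 106.83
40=40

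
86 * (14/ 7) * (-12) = -2064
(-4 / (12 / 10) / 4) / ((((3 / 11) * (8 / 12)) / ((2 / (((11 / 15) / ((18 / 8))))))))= -225 / 8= -28.12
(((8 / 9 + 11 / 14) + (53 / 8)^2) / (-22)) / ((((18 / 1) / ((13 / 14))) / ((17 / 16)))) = -40601899 / 357654528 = -0.11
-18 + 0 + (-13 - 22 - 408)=-461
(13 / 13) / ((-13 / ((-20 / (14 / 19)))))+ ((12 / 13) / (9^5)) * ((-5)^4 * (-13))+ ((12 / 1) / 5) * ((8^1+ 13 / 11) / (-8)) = -156369659 / 197026830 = -0.79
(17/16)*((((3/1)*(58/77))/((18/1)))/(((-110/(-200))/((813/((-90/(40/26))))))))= -668015/198198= -3.37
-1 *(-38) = 38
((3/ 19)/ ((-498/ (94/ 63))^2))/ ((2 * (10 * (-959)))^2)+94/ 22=26946800242583607899/ 6306697929115306800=4.27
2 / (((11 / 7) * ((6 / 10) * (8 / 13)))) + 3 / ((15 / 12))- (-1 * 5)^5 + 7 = 2070979 / 660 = 3137.85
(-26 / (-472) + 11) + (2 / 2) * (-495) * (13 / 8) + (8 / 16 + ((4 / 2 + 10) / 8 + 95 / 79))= -29461897 / 37288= -790.12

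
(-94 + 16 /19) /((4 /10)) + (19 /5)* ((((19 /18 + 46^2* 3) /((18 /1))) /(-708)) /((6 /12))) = -43710257 /184680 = -236.68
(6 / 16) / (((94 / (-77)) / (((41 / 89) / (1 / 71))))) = -672441 / 66928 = -10.05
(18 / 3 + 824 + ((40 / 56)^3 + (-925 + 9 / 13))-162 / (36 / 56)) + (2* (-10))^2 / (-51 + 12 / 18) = -353.89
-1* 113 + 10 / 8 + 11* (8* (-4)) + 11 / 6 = -5543 / 12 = -461.92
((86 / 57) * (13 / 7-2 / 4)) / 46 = 43 / 966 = 0.04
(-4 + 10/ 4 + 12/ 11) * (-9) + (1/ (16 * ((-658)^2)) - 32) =-2157892565/ 76201664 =-28.32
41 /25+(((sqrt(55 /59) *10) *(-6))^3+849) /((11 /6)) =127801 /275 - 6480000 *sqrt(3245) /3481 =-105577.37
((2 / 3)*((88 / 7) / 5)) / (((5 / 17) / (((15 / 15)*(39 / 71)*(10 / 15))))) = 77792 / 37275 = 2.09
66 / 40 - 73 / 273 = 7549 / 5460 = 1.38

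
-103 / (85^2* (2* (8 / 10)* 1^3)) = -103 / 11560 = -0.01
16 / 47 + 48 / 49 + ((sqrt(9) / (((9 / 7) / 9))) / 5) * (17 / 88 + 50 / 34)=8.31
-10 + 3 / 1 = -7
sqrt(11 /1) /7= sqrt(11) /7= 0.47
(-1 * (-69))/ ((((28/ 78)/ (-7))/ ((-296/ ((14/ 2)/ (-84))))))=-4779216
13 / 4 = 3.25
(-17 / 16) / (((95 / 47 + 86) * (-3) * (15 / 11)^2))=96679 / 44679600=0.00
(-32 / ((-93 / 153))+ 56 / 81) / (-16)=-16741 / 5022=-3.33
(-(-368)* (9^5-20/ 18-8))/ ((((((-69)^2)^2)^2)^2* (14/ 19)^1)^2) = 767282396/ 1336231350930908273389298953055164662576678841498370488119087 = 0.00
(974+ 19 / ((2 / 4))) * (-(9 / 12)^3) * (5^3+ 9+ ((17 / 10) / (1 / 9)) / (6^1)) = -18655461 / 320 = -58298.32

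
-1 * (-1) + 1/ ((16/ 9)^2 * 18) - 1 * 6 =-2551/ 512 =-4.98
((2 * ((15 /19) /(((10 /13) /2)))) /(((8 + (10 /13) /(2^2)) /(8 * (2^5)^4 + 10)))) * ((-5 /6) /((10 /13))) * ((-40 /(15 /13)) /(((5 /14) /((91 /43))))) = 813957984056672 /870105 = 935470988.05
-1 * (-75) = 75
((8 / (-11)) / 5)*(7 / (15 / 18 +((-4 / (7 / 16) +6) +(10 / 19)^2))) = 0.50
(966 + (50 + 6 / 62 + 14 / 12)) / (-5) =-189211 / 930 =-203.45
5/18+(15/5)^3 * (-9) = -4369/18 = -242.72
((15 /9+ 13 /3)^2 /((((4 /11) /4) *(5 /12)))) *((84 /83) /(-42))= -9504 /415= -22.90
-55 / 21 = -2.62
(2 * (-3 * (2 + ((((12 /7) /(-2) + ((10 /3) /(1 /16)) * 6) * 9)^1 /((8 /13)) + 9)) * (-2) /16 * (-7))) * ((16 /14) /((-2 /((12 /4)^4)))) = 31832271 /28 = 1136866.82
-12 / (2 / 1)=-6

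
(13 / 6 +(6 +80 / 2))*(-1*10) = -1445 / 3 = -481.67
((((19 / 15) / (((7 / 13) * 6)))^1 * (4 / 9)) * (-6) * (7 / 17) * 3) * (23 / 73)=-22724 / 55845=-0.41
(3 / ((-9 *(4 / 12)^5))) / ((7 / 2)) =-162 / 7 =-23.14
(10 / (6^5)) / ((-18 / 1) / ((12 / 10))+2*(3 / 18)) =-5 / 57024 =-0.00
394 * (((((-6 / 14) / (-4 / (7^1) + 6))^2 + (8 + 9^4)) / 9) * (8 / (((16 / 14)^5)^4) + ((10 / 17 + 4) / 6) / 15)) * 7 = 1217182.82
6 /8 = 3 /4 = 0.75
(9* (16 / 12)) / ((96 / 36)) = 9 / 2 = 4.50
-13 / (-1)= 13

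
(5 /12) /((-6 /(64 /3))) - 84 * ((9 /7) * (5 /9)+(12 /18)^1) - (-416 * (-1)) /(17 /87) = -1031108 /459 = -2246.42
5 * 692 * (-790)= -2733400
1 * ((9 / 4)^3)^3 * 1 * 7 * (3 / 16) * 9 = 73222472421 / 4194304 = 17457.60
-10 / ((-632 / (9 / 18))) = 5 / 632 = 0.01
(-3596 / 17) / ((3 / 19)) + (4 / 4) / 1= -68273 / 51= -1338.69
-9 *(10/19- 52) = 8802/19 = 463.26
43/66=0.65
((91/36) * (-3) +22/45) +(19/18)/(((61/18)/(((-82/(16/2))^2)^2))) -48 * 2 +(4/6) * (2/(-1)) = 2342642167/702720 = 3333.68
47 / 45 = 1.04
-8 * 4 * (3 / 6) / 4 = -4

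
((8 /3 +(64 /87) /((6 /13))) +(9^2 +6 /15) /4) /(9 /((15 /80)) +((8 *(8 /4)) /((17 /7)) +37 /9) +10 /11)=24023329 /58186180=0.41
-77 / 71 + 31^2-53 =64391 / 71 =906.92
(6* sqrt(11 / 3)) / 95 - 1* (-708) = 2* sqrt(33) / 95 + 708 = 708.12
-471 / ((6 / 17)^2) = -3781.08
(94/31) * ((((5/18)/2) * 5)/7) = 1175/3906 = 0.30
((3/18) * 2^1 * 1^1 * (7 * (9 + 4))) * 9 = 273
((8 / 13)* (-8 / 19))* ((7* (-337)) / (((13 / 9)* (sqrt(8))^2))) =169848 / 3211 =52.90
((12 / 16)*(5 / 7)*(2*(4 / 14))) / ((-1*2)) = -15 / 98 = -0.15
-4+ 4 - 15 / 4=-3.75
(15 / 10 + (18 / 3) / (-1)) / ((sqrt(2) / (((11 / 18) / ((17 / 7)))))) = -77*sqrt(2) / 136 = -0.80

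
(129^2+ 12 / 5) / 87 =27739 / 145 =191.30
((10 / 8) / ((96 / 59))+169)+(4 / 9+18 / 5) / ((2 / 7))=1059401 / 5760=183.92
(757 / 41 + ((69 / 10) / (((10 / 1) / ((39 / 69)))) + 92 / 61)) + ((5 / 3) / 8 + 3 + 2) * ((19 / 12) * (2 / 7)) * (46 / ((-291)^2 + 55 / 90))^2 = 20.36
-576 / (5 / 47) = -5414.40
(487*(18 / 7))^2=76842756 / 49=1568219.51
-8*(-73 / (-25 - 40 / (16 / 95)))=-1168 / 525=-2.22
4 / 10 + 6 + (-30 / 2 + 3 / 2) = -71 / 10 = -7.10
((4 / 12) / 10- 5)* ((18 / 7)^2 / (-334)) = 0.10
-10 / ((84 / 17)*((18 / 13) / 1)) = -1105 / 756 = -1.46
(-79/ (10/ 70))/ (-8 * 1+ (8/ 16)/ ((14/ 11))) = 15484/ 213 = 72.69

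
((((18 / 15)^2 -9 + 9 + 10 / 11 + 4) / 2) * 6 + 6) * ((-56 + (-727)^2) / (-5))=-2647361.47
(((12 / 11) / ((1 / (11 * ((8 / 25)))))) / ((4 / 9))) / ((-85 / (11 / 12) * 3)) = -66 / 2125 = -0.03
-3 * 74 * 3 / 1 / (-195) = 222 / 65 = 3.42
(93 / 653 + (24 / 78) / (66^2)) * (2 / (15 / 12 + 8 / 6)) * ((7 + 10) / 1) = 179146544 / 95526717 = 1.88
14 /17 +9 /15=121 /85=1.42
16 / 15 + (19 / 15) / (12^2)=2323 / 2160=1.08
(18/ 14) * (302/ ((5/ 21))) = 8154/ 5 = 1630.80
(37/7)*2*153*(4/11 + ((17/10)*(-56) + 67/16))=-451583631/3080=-146618.06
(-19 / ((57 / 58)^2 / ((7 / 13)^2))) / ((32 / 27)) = -123627 / 25688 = -4.81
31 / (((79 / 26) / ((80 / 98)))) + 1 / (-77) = 354087 / 42581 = 8.32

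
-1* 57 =-57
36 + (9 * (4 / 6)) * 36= 252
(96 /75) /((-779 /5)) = -32 /3895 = -0.01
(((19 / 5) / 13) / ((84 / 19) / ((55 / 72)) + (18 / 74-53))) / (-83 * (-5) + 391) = -0.00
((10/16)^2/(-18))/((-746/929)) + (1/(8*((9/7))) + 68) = 68.12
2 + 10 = 12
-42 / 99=-14 / 33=-0.42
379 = 379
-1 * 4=-4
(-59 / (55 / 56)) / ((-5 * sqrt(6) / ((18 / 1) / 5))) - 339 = -339 + 9912 * sqrt(6) / 1375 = -321.34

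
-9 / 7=-1.29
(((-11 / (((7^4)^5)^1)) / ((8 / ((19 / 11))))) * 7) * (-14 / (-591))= -19 / 3849569745460301436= -0.00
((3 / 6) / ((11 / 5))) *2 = 5 / 11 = 0.45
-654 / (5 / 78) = -51012 / 5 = -10202.40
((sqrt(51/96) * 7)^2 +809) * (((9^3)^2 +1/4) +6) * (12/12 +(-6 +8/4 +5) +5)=397622455083/128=3106425430.34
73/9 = 8.11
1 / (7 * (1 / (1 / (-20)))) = -0.01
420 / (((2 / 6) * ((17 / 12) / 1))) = 889.41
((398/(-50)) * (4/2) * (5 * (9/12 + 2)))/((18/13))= -28457/180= -158.09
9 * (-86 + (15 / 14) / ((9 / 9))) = -10701 / 14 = -764.36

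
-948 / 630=-158 / 105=-1.50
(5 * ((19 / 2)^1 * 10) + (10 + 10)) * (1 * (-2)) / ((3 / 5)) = -1650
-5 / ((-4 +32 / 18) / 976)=2196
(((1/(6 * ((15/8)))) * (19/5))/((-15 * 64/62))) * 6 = -589/4500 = -0.13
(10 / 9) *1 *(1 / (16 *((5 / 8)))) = 1 / 9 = 0.11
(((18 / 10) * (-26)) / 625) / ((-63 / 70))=52 / 625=0.08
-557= -557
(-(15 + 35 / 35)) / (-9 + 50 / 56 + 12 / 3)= 448 / 115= 3.90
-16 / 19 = -0.84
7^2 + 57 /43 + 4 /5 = 10992 /215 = 51.13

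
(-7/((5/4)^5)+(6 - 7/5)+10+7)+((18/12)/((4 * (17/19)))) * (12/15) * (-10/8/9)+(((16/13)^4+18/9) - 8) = 566412979441/36415275000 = 15.55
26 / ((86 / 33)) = 429 / 43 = 9.98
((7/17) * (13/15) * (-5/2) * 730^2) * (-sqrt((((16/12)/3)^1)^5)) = 775902400/12393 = 62608.12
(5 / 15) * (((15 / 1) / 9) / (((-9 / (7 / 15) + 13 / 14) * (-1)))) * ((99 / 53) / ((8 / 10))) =1925 / 27242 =0.07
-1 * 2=-2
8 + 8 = 16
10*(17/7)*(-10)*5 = -8500/7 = -1214.29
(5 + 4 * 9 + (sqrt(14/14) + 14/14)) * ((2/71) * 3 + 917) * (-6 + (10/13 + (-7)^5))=-611934383181/923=-662984163.79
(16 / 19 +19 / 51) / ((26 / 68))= 2354 / 741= 3.18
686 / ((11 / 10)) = 6860 / 11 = 623.64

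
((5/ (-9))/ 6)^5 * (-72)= 0.00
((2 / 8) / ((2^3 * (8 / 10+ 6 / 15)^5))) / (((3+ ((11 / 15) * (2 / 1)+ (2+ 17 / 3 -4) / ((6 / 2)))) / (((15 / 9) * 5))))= 390625 / 21233664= 0.02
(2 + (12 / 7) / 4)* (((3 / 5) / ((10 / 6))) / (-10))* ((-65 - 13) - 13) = 1989 / 250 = 7.96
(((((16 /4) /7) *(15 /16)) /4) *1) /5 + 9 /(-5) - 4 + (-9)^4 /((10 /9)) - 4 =3301271 /560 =5895.13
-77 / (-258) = 77 / 258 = 0.30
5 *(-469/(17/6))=-14070/17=-827.65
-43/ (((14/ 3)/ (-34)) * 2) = 2193/ 14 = 156.64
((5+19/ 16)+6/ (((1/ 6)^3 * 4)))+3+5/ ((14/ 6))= 37557/ 112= 335.33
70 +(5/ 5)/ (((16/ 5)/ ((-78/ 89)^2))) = 2225485/ 31684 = 70.24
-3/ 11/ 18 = -1/ 66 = -0.02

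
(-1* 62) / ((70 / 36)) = -1116 / 35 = -31.89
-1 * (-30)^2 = -900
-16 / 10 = -8 / 5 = -1.60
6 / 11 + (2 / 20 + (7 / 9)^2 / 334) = 481556 / 743985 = 0.65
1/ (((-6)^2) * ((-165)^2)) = 1/ 980100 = 0.00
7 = 7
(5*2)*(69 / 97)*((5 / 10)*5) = 1725 / 97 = 17.78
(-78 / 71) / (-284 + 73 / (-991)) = 25766 / 6662569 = 0.00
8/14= 4/7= 0.57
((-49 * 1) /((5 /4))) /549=-196 /2745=-0.07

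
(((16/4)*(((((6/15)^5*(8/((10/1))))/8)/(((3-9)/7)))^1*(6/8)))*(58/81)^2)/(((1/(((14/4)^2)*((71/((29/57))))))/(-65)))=1395524312/6834375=204.19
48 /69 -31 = -30.30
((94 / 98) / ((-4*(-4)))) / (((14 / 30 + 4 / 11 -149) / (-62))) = 240405 / 9583616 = 0.03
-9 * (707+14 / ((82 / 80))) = -265923 / 41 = -6485.93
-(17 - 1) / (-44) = 4 / 11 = 0.36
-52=-52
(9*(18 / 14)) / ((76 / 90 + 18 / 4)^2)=656100 / 1619527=0.41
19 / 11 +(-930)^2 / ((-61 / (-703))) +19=6688285608 / 671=9967638.76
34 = 34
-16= -16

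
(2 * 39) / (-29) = -78 / 29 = -2.69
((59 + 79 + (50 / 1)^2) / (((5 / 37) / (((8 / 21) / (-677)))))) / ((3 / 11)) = -8589328 / 213255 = -40.28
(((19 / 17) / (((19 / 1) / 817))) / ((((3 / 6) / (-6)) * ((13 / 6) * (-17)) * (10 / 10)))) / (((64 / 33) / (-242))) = -29360529 / 15028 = -1953.72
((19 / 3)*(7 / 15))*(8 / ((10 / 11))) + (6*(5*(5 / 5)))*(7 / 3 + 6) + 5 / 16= 994757 / 3600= 276.32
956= 956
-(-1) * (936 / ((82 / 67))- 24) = 30372 / 41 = 740.78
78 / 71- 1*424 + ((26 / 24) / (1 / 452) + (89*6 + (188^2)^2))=266079373531 / 213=1249198936.77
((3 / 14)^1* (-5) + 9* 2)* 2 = 237 / 7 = 33.86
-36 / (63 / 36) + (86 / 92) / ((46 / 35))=-294169 / 14812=-19.86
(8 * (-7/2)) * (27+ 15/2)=-966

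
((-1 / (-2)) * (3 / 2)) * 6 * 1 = 9 / 2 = 4.50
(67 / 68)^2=4489 / 4624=0.97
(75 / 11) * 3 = 225 / 11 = 20.45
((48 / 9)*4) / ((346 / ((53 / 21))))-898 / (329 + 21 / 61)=-40210913 / 15640065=-2.57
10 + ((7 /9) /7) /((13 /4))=1174 /117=10.03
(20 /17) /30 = 0.04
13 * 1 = 13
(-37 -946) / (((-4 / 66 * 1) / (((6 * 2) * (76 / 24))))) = 616341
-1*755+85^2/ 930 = -138985/ 186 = -747.23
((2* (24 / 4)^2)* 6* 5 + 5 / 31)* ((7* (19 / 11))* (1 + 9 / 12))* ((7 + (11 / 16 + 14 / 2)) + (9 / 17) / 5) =735664097 / 1088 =676161.85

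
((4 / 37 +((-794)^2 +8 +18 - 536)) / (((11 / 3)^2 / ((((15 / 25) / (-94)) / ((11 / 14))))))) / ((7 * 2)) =-314648091 / 11573045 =-27.19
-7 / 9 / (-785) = 7 / 7065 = 0.00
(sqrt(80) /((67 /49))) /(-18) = -0.36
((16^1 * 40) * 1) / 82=320 / 41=7.80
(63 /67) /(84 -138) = -0.02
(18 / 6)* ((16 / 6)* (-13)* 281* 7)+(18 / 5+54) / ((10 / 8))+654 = -5096698 / 25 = -203867.92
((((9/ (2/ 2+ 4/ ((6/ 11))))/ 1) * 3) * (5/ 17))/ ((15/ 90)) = 486/ 85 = 5.72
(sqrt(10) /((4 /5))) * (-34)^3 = -49130 * sqrt(10) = -155362.70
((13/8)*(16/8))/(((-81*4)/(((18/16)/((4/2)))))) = -13/2304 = -0.01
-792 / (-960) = 33 / 40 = 0.82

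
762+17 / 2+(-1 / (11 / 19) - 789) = -445 / 22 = -20.23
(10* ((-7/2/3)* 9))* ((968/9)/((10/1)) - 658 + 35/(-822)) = 55867343/822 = 67965.14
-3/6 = -1/2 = -0.50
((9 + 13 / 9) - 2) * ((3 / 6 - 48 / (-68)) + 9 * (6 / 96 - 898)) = -41758637 / 612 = -68233.07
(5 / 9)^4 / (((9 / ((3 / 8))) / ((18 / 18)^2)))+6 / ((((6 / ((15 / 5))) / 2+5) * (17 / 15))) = 2372585 / 2676888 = 0.89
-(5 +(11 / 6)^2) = -301 / 36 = -8.36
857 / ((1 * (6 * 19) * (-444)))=-857 / 50616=-0.02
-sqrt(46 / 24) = -sqrt(69) / 6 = -1.38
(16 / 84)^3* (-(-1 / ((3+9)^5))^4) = -1 / 554757051407126048538624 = -0.00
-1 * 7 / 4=-7 / 4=-1.75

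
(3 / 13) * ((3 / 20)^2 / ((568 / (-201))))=-5427 / 2953600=-0.00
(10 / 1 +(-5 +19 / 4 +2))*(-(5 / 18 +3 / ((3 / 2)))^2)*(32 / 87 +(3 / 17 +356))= -41662682303 / 1916784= -21735.72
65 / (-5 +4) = -65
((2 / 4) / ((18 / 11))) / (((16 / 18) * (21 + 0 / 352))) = 11 / 672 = 0.02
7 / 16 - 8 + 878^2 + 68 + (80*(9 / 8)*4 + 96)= 771400.44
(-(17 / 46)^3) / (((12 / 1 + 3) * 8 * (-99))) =4913 / 1156351680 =0.00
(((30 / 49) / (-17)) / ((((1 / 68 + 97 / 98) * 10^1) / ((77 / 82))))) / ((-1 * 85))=462 / 11664295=0.00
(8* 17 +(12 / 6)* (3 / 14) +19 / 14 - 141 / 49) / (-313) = -13221 / 30674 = -0.43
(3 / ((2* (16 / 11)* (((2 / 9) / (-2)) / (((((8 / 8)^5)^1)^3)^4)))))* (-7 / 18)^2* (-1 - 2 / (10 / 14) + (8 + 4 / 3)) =-44737 / 5760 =-7.77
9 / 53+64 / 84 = 1037 / 1113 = 0.93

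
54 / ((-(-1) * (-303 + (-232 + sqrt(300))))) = -0.10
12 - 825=-813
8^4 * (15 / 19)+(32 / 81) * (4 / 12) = 14930528 / 4617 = 3233.82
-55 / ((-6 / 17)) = 935 / 6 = 155.83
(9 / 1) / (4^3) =9 / 64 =0.14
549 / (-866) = -549 / 866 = -0.63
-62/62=-1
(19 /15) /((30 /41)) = 1.73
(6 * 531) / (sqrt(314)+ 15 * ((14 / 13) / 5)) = -869778 / 25651+ 269217 * sqrt(314) / 25651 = 152.07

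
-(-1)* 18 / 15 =6 / 5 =1.20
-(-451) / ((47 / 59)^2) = 1569931 / 2209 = 710.70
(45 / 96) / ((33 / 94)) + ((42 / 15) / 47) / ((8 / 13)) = 59229 / 41360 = 1.43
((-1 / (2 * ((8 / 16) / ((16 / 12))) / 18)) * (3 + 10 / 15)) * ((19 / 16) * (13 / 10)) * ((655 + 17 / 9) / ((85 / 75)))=-4015726 / 51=-78739.73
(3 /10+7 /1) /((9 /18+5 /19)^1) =1387 /145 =9.57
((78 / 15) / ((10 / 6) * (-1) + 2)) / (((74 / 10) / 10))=780 / 37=21.08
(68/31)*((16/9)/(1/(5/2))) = 9.75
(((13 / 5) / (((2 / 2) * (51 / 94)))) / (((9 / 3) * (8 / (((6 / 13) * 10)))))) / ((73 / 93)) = 1457 / 1241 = 1.17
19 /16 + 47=771 /16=48.19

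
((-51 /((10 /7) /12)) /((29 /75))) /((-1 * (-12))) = -5355 /58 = -92.33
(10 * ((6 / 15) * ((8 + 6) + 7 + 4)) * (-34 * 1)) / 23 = -3400 / 23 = -147.83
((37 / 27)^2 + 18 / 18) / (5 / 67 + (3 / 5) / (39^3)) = 772058755 / 20022876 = 38.56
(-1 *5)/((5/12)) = -12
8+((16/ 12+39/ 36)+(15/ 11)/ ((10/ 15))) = 1645/ 132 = 12.46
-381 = -381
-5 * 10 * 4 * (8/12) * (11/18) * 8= -17600/27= -651.85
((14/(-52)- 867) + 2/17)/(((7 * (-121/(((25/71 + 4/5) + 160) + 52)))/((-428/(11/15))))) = -1692690779358/13290277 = -127363.09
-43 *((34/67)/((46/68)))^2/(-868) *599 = 16.70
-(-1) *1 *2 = 2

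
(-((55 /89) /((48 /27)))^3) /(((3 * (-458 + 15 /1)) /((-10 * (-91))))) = 18395251875 /639592994816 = 0.03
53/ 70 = 0.76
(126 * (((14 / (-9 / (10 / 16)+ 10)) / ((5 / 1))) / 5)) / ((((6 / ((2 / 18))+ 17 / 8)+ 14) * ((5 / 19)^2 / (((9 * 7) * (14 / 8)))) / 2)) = -187220376 / 257125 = -728.13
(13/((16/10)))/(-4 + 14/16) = -13/5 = -2.60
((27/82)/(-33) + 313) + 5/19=5368533/17138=313.25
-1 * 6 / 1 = -6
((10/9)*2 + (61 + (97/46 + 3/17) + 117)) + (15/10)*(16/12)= 1298563/7038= 184.51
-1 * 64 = -64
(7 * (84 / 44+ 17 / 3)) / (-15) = -350 / 99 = -3.54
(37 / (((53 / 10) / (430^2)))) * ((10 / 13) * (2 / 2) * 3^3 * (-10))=-184715100000 / 689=-268091582.00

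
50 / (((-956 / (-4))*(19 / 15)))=750 / 4541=0.17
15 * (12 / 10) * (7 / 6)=21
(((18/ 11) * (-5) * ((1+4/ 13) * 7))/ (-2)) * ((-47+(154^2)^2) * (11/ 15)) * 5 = 1003970767065/ 13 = 77228520543.46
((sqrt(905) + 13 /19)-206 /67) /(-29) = 3043 /36917-sqrt(905) /29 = -0.95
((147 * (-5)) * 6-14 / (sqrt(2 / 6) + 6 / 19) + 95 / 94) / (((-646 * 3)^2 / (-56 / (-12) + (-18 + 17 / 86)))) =0.02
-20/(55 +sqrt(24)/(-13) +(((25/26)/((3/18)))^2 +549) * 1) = -72805876/2319900269 - 17576 * sqrt(6)/2319900269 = -0.03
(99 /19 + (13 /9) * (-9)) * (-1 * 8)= 1184 /19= 62.32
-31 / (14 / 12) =-186 / 7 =-26.57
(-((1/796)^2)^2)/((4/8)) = -1/200734617728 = -0.00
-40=-40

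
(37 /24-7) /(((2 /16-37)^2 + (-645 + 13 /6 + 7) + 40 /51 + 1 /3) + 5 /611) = -10885576 /1445986313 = -0.01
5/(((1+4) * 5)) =1/5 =0.20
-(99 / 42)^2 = -1089 / 196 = -5.56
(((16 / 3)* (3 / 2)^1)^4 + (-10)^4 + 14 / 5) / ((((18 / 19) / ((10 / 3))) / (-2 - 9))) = -4911082 / 9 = -545675.78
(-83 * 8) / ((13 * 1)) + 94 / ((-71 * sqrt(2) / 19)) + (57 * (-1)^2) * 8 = 5264 / 13 - 893 * sqrt(2) / 71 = 387.14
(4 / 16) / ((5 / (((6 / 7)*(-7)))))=-3 / 10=-0.30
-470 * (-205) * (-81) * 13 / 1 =-101456550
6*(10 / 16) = 15 / 4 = 3.75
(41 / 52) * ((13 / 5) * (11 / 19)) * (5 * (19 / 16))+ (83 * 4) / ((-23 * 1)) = -10875 / 1472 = -7.39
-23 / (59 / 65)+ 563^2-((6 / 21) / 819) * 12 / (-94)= 1679548799528 / 5299203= 316943.66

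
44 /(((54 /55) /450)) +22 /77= 423506 /21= 20166.95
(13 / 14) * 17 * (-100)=-11050 / 7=-1578.57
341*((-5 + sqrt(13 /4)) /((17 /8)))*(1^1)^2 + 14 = -13402 /17 + 1364*sqrt(13) /17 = -499.06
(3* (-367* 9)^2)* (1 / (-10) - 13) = -4287554937 / 10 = -428755493.70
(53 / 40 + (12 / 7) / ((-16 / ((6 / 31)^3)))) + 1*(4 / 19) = 243239559 / 158488120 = 1.53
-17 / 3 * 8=-136 / 3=-45.33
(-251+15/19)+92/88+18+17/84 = -4054781/17556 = -230.96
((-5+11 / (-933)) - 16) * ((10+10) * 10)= -3920800 / 933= -4202.36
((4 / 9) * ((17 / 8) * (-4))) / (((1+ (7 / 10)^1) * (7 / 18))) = -40 / 7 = -5.71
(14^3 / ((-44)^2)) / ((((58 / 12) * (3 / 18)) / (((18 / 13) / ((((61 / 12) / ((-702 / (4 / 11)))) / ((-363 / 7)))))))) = 84873096 / 1769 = 47978.01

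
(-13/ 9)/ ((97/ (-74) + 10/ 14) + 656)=-6734/ 3055491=-0.00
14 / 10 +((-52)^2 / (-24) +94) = -259 / 15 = -17.27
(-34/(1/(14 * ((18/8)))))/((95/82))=-87822/95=-924.44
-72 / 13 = -5.54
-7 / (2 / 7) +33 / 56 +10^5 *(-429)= -2402401339 / 56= -42900023.91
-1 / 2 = -0.50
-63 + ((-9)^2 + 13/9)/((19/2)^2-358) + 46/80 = -3455329/55080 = -62.73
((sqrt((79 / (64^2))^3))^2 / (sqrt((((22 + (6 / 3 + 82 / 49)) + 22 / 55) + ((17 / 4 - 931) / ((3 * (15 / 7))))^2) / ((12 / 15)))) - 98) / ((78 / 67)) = -3283 / 39 + 693705873 * sqrt(165177868445) / 7378108847140359897088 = -84.18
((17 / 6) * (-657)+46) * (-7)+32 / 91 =2313011 / 182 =12708.85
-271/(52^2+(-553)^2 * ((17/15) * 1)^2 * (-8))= 60975/706422008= 0.00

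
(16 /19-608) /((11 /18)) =-993.53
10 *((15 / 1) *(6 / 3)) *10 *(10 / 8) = 3750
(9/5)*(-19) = -171/5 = -34.20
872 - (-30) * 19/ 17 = 15394/ 17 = 905.53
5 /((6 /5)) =25 /6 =4.17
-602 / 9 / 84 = -43 / 54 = -0.80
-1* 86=-86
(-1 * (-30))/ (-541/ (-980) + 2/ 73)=2146200/ 41453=51.77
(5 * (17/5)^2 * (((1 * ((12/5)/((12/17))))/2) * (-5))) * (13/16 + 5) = -456909/160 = -2855.68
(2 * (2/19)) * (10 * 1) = 40/19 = 2.11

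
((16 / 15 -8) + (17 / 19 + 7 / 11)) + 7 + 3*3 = 33224 / 3135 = 10.60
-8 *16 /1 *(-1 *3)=384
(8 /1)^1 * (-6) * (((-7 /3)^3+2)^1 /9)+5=5029 /81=62.09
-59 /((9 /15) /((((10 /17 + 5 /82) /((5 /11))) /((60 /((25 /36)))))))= -2936725 /1806624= -1.63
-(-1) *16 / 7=16 / 7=2.29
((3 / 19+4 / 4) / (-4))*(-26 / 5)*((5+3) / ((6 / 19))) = 572 / 15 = 38.13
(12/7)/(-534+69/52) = -208/64631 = -0.00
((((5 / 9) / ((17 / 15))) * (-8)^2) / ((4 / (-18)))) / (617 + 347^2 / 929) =-1114800 / 5895617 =-0.19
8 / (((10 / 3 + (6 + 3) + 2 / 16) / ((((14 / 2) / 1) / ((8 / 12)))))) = 2016 / 299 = 6.74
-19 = -19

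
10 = 10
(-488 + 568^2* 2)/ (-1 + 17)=80595/ 2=40297.50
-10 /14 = -5 /7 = -0.71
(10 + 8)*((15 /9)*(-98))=-2940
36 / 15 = 12 / 5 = 2.40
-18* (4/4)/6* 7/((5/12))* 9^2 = -20412/5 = -4082.40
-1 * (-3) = 3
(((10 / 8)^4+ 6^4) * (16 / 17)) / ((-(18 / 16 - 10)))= 19553 / 142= 137.70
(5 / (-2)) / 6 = -5 / 12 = -0.42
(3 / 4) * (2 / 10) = 3 / 20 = 0.15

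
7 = 7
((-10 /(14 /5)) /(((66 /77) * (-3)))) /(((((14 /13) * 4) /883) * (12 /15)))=1434875 /4032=355.87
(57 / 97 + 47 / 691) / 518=3139 / 2479999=0.00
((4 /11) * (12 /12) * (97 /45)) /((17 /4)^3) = 24832 /2431935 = 0.01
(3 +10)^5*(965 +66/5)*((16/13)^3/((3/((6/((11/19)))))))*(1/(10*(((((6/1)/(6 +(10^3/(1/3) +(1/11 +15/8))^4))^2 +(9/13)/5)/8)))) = 158686024796793035563854855029802166024634998780449161216/11741203737711418080121998458870654511472309455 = 13515311406.03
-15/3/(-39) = 5/39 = 0.13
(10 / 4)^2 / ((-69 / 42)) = -175 / 46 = -3.80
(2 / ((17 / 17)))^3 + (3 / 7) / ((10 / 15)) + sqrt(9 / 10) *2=3 *sqrt(10) / 5 + 121 / 14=10.54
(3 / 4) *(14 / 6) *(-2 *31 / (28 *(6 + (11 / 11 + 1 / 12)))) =-93 / 170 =-0.55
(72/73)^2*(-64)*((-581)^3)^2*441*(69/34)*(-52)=111446939793192762844965.10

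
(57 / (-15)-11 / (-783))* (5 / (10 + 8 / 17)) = -1.81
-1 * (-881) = 881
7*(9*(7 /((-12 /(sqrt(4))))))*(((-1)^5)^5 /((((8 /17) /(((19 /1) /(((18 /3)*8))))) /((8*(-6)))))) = -47481 /16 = -2967.56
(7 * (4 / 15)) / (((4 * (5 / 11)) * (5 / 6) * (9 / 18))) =308 / 125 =2.46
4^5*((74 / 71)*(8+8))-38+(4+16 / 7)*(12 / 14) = 59294926 / 3479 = 17043.67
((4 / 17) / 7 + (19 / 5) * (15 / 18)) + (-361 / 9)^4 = 4042093001053 / 1561518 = 2588566.38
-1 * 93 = -93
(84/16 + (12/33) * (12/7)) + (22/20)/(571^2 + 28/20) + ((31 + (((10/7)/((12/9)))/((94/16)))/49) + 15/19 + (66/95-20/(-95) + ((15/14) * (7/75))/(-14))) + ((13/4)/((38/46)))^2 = 112798429123940921/2087209036521840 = 54.04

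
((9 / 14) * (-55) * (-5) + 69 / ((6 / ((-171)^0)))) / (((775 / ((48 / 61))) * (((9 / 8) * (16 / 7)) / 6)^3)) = 2.43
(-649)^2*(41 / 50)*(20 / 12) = 17269241 / 30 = 575641.37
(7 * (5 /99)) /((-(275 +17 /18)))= -70 /54637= -0.00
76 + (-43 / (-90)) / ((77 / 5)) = 105379 / 1386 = 76.03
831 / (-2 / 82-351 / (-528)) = 5996496 / 4621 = 1297.66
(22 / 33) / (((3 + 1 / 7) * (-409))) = -7 / 13497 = -0.00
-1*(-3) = 3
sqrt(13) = 3.61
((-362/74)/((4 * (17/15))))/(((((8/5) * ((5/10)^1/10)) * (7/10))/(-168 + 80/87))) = 411096250/127687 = 3219.56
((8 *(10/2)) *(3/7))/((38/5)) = 300/133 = 2.26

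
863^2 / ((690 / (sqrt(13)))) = 744769 * sqrt(13) / 690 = 3891.74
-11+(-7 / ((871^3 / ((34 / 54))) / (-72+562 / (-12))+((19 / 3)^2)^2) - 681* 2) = -11902711545502066 / 8669127132101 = -1373.00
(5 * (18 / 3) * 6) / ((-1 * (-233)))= 180 / 233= 0.77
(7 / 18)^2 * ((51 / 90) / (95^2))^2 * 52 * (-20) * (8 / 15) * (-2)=2945488 / 4453312921875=0.00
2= 2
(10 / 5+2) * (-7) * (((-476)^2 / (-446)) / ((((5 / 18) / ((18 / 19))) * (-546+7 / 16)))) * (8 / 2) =-355.69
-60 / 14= -30 / 7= -4.29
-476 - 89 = -565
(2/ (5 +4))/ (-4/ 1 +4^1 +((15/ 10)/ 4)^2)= 1.58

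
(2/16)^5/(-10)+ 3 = 3.00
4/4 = 1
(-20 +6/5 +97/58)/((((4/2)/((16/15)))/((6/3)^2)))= -79472/2175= -36.54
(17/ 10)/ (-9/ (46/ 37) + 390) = 391/ 88035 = 0.00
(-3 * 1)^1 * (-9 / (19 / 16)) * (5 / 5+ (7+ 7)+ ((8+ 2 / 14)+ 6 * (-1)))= 389.77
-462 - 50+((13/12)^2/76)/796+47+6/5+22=-19243534771/43557120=-441.80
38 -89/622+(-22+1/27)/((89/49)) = 38509987/1494666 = 25.76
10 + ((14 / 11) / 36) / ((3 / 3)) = 1987 / 198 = 10.04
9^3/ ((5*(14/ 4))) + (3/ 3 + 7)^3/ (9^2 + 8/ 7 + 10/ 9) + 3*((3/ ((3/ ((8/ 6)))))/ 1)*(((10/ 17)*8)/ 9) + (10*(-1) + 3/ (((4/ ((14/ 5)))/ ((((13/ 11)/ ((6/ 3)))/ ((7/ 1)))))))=9905344369/ 247165380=40.08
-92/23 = -4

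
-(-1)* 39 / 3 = 13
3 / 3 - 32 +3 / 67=-2074 / 67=-30.96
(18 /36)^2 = 1 /4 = 0.25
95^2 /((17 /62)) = 559550 /17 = 32914.71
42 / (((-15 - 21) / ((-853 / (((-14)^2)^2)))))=853 / 32928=0.03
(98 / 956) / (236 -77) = 49 / 76002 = 0.00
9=9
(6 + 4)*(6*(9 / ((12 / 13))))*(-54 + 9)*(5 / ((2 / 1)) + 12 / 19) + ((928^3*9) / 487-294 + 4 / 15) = 4076821269449 / 277590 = 14686484.63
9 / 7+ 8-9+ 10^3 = 7002 / 7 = 1000.29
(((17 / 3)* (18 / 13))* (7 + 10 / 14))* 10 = 55080 / 91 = 605.27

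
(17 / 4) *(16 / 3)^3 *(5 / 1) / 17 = 189.63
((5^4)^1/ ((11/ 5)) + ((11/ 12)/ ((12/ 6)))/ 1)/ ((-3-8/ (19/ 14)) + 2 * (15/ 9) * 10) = 1427299/ 122584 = 11.64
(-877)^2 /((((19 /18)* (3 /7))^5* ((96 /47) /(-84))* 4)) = -1033454970431541 /2476099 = -417372233.68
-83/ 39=-2.13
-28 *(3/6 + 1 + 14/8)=-91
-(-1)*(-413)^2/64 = 170569/64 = 2665.14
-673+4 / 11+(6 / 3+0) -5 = -7432 / 11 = -675.64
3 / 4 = 0.75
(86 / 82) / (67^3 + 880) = 43 / 12367363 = 0.00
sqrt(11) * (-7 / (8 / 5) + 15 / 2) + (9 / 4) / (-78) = -3 / 104 + 25 * sqrt(11) / 8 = 10.34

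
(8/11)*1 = 8/11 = 0.73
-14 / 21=-2 / 3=-0.67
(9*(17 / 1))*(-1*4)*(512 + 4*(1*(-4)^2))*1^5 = -352512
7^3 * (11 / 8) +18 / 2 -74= 3253 / 8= 406.62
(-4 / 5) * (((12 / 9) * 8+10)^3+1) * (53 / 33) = -10106252 / 891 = -11342.59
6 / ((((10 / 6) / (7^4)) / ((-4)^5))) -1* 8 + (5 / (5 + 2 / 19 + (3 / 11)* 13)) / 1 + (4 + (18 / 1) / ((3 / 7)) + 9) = -80013029351 / 9040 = -8850998.82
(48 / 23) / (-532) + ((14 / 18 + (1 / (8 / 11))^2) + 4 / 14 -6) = -5373709 / 1761984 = -3.05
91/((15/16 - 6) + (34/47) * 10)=68432/1633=41.91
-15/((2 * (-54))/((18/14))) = 5/28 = 0.18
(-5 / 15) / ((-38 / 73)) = 0.64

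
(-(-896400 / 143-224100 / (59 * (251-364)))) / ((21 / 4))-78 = 7405123974 / 6673667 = 1109.60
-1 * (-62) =62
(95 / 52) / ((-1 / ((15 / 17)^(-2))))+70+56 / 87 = 4634641 / 67860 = 68.30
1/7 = 0.14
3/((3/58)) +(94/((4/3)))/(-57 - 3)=2273/40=56.82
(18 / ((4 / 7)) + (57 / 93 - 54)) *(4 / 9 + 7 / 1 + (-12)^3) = 21013145 / 558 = 37657.97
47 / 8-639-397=-8241 / 8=-1030.12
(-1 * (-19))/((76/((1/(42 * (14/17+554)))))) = 17/1584576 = 0.00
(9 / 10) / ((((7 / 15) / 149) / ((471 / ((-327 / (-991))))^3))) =15151999706780493069 / 18130406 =835723133104.71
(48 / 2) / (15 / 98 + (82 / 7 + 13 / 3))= 7056 / 4763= 1.48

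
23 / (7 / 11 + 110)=253 / 1217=0.21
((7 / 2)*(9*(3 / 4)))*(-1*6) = -567 / 4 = -141.75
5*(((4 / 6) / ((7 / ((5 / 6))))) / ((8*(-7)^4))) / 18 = 25 / 21781872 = 0.00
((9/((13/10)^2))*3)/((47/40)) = 108000/7943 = 13.60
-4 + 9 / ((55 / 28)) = 32 / 55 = 0.58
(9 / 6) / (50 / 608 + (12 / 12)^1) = 1.39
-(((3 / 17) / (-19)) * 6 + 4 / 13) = -1058 / 4199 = -0.25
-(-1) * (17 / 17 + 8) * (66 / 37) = 594 / 37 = 16.05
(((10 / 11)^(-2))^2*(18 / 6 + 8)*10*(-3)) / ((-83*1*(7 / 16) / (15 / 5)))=2898918 / 72625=39.92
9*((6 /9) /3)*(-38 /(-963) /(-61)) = -76 /58743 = -0.00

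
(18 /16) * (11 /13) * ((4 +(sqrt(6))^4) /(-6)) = -165 /26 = -6.35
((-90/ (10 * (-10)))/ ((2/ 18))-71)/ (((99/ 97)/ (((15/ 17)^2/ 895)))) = -3589/ 66946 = -0.05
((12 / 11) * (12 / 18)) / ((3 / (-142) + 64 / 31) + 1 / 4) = 70432 / 222101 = 0.32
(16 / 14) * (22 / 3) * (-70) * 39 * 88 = -2013440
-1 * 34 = -34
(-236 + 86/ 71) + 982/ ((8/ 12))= 87913/ 71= 1238.21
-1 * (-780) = 780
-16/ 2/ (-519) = 8/ 519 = 0.02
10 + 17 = 27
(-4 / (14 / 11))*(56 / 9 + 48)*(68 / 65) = -730048 / 4095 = -178.28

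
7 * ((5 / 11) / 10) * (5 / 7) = 5 / 22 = 0.23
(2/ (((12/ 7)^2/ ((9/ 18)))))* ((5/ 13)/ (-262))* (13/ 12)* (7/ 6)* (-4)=1715/ 679104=0.00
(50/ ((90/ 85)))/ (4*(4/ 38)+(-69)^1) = -8075/ 11727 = -0.69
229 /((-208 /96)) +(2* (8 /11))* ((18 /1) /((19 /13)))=-238494 /2717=-87.78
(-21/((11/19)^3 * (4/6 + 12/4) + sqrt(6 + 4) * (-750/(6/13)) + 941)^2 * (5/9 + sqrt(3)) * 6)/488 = -154131421076489143448795529 * sqrt(3)/14243934909970228889800749280256552 - 8641915864212255776321625 * sqrt(30)/7121967454985114444900374640128276 - 85628567264716190804886405/14243934909970228889800749280256552 - 4801064369006808764623125 * sqrt(10)/7121967454985114444900374640128276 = -0.00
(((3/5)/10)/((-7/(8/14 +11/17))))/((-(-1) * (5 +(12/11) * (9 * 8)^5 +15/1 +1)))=-0.00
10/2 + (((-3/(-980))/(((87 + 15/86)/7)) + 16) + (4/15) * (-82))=-50521/58310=-0.87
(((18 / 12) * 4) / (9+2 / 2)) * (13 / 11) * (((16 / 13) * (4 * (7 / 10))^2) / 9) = 3136 / 4125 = 0.76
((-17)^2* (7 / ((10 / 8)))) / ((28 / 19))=1098.20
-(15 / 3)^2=-25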